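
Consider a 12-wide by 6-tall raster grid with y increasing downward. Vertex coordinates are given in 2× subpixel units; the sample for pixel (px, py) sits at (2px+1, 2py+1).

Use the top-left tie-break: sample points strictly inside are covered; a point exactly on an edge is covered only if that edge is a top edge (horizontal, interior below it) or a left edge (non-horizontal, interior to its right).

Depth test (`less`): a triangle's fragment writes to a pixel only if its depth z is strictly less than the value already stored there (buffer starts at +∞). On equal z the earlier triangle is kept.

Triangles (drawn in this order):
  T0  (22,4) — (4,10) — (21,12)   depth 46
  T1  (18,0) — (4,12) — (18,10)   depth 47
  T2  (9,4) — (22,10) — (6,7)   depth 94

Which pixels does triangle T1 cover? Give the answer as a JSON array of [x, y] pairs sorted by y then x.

T0:
  2·area = 138  (B↔C swapped to make it positive)
  edge (22, 4)→(21, 12): d=(-1,8) right/bottom  bias=-1
  edge (21, 12)→(4, 10): d=(-17,-2) top-left  bias=+0
  edge (4, 10)→(22, 4): d=(18,-6) top-left  bias=+0
    (9,2)@(19, 5): e=[23,115,0] → #  [on edge]
    (10,2)@(21, 5): e=[7,119,12] → #
    (11,2)@(23, 5): e=[-9,123,24] → ·
    (6,3)@(13, 7): e=[69,69,0] → #  [on edge]
    (7,3)@(15, 7): e=[53,73,12] → #
    (8,3)@(17, 7): e=[37,77,24] → #
    (11,3)@(23, 7): e=[-11,89,60] → ·
    (3,4)@(7, 9): e=[115,23,0] → #  [on edge]
    (4,4)@(9, 9): e=[99,27,12] → #
    (5,4)@(11, 9): e=[83,31,24] → #
    (11,4)@(23, 9): e=[-13,55,96] → ·
    (0,5)@(1, 11): e=[161,-23,0] → ·  [on edge]
  covered (20 px):
    · · · · · · · · · · · ·
    · · · · · · · · · · · ·
    · · · · · · · · · # # ·
    · · · · · · # # # # # ·
    · · · # # # # # # # # ·
    · · · · · · # # # # # ·
T1:
  2·area = 140  (B↔C swapped to make it positive)
  edge (18, 0)→(18, 10): d=(0,10) right/bottom  bias=-1
  edge (18, 10)→(4, 12): d=(-14,2) right/bottom  bias=-1
  edge (4, 12)→(18, 0): d=(14,-12) top-left  bias=+0
    (8,0)@(17, 1): e=[10,128,2] → #
    (9,0)@(19, 1): e=[-10,124,26] → ·
    (7,1)@(15, 3): e=[30,104,6] → #
    (9,1)@(19, 3): e=[-10,96,54] → ·
    (6,2)@(13, 5): e=[50,80,10] → #
    (9,2)@(19, 5): e=[-10,68,82] → ·
    (5,3)@(11, 7): e=[70,56,14] → #
    (9,3)@(19, 7): e=[-10,40,110] → ·
    (4,4)@(9, 9): e=[90,32,18] → #
    (9,4)@(19, 9): e=[-10,12,138] → ·
    (3,5)@(7, 11): e=[110,8,22] → #
    (5,5)@(11, 11): e=[70,0,70] → ·  [on edge]
  covered (17 px):
    · · · · · · · · # · · ·
    · · · · · · · # # · · ·
    · · · · · · # # # · · ·
    · · · · · # # # # · · ·
    · · · · # # # # # · · ·
    · · · # # · · · · · · ·
T2:
  2·area = 57
  edge (9, 4)→(22, 10): d=(13,6) right/bottom  bias=-1
  edge (22, 10)→(6, 7): d=(-16,-3) top-left  bias=+0
  edge (6, 7)→(9, 4): d=(3,-3) top-left  bias=+0
    (4,2)@(9, 5): e=[13,41,3] → #
    (5,2)@(11, 5): e=[1,47,9] → #
    (6,2)@(13, 5): e=[-11,53,15] → ·
    (3,3)@(7, 7): e=[51,3,3] → #
    (6,3)@(13, 7): e=[15,21,21] → #
    (7,3)@(15, 7): e=[3,27,27] → #
    (8,3)@(17, 7): e=[-9,33,33] → ·
    (3,4)@(7, 9): e=[77,-29,9] → ·
    (4,4)@(9, 9): e=[65,-23,15] → ·
    (5,4)@(11, 9): e=[53,-17,21] → ·
    (6,4)@(13, 9): e=[41,-11,27] → ·
    (7,4)@(15, 9): e=[29,-5,33] → ·
  covered (9 px):
    · · · · · · · · · · · ·
    · · · · · · · · · · · ·
    · · · · # # · · · · · ·
    · · · # # # # # · · · ·
    · · · · · · · · # # · ·
    · · · · · · · · · · · ·

Final: [[8,0],[7,1],[8,1],[6,2],[7,2],[8,2],[5,3],[6,3],[7,3],[8,3],[4,4],[5,4],[6,4],[7,4],[8,4],[3,5],[4,5]]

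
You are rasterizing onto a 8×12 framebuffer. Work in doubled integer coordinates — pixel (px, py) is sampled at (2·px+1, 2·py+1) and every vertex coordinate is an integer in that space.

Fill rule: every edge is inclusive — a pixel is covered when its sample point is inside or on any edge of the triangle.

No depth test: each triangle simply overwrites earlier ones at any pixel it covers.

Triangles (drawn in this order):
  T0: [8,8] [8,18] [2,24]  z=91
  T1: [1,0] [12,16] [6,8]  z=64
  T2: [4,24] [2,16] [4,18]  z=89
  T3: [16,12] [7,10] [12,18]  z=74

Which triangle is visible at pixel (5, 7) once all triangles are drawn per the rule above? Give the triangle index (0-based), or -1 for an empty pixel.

T0:
  2·area = 60
  edge (8, 8)→(8, 18): d=(0,10) inclusive
  edge (8, 18)→(2, 24): d=(-6,6) inclusive
  edge (2, 24)→(8, 8): d=(6,-16) inclusive
    (3,5)@(7, 11): e=[10,48,2] → #
    (4,5)@(9, 11): e=[-10,36,34] → ·
    (7,5)@(15, 11): e=[-70,0,130] → ·  [on edge]
    (3,6)@(7, 13): e=[10,36,14] → #
    (4,6)@(9, 13): e=[-10,24,46] → ·
    (6,6)@(13, 13): e=[-50,0,110] → ·  [on edge]
    (3,7)@(7, 15): e=[10,24,26] → #
    (4,7)@(9, 15): e=[-10,12,58] → ·
    (5,7)@(11, 15): e=[-30,0,90] → ·  [on edge]
    (2,8)@(5, 17): e=[30,24,6] → #
    (4,8)@(9, 17): e=[-10,0,70] → ·  [on edge]
    (2,9)@(5, 19): e=[30,12,18] → #
    (3,9)@(7, 19): e=[10,0,50] → #  [on edge]
    (2,10)@(5, 21): e=[30,0,30] → #  [on edge]
    (1,11)@(3, 23): e=[50,0,10] → #  [on edge]
  covered (9 px):
    · · · · · · · ·
    · · · · · · · ·
    · · · · · · · ·
    · · · · · · · ·
    · · · · · · · ·
    · · · # · · · ·
    · · · # · · · ·
    · · · # · · · ·
    · · # # · · · ·
    · · # # · · · ·
    · · # · · · · ·
    · # · · · · · ·
T1:
  2·area = 8
  edge (1, 0)→(12, 16): d=(11,16) inclusive
  edge (12, 16)→(6, 8): d=(-6,-8) inclusive
  edge (6, 8)→(1, 0): d=(-5,-8) inclusive
    (1,1)@(3, 3): e=[1,6,1] → #
    (2,1)@(5, 3): e=[-31,22,17] → ·
    (1,2)@(3, 5): e=[23,-6,-9] → ·
    (3,4)@(7, 9): e=[3,2,3] → #
    (4,4)@(9, 9): e=[-29,18,19] → ·
    (3,5)@(7, 11): e=[25,-10,-7] → ·
  covered (2 px):
    · · · · · · · ·
    · # · · · · · ·
    · · · · · · · ·
    · · · · · · · ·
    · · · # · · · ·
    · · · · · · · ·
    · · · · · · · ·
    · · · · · · · ·
    · · · · · · · ·
    · · · · · · · ·
    · · · · · · · ·
    · · · · · · · ·
T2:
  2·area = 12
  edge (4, 24)→(2, 16): d=(-2,-8) inclusive
  edge (2, 16)→(4, 18): d=(2,2) inclusive
  edge (4, 18)→(4, 24): d=(0,6) inclusive
    (0,7)@(1, 15): e=[-6,0,18] → ·  [on edge]
    (1,8)@(3, 17): e=[6,0,6] → #  [on edge]
    (2,8)@(5, 17): e=[22,-4,-6] → ·
    (1,9)@(3, 19): e=[2,4,6] → #
    (2,9)@(5, 19): e=[18,0,-6] → ·  [on edge]
    (1,10)@(3, 21): e=[-2,8,6] → ·
    (3,10)@(7, 21): e=[30,0,-18] → ·  [on edge]
    (4,11)@(9, 23): e=[42,0,-30] → ·  [on edge]
  covered (2 px):
    · · · · · · · ·
    · · · · · · · ·
    · · · · · · · ·
    · · · · · · · ·
    · · · · · · · ·
    · · · · · · · ·
    · · · · · · · ·
    · · · · · · · ·
    · # · · · · · ·
    · # · · · · · ·
    · · · · · · · ·
    · · · · · · · ·
T3:
  2·area = 62  (B↔C swapped to make it positive)
  edge (16, 12)→(12, 18): d=(-4,6) inclusive
  edge (12, 18)→(7, 10): d=(-5,-8) inclusive
  edge (7, 10)→(16, 12): d=(9,2) inclusive
    (4,5)@(9, 11): e=[46,11,5] → #
    (5,5)@(11, 11): e=[34,27,1] → #
    (6,5)@(13, 11): e=[22,43,-3] → ·
    (4,6)@(9, 13): e=[38,1,23] → #
    (6,6)@(13, 13): e=[14,33,15] → #
    (7,6)@(15, 13): e=[2,49,11] → #
    (4,7)@(9, 15): e=[30,-9,41] → ·
    (5,7)@(11, 15): e=[18,7,37] → #
    (7,7)@(15, 15): e=[-6,39,29] → ·
    (5,8)@(11, 17): e=[10,-3,55] → ·
    (6,8)@(13, 17): e=[-2,13,51] → ·
  covered (8 px):
    · · · · · · · ·
    · · · · · · · ·
    · · · · · · · ·
    · · · · · · · ·
    · · · · · · · ·
    · · · · # # · ·
    · · · · # # # #
    · · · · · # # ·
    · · · · · · · ·
    · · · · · · · ·
    · · · · · · · ·
    · · · · · · · ·

Z-buffer (winner per pixel, '.' = empty):
  . . . . . . . .
  . 1 . . . . . .
  . . . . . . . .
  . . . . . . . .
  . . . 1 . . . .
  . . . 0 3 3 . .
  . . . 0 3 3 3 3
  . . . 0 . 3 3 .
  . 2 0 0 . . . .
  . 2 0 0 . . . .
  . . 0 . . . . .
  . 0 . . . . . .

Final: 3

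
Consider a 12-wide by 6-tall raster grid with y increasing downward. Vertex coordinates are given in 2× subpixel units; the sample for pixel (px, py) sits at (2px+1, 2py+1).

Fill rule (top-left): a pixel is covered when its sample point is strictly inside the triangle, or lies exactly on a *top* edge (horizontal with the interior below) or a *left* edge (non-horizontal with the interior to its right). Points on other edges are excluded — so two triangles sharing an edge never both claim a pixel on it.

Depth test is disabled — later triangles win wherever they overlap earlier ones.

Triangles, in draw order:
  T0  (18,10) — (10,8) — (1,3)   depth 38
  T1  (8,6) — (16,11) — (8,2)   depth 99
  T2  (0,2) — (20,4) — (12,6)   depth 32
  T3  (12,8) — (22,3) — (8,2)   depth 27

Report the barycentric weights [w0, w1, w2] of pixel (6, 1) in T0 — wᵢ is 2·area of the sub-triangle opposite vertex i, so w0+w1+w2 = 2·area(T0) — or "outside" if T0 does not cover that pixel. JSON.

T0:
  2·area = 22
  edge (18, 10)→(10, 8): d=(-8,-2) top-left  bias=+0
  edge (10, 8)→(1, 3): d=(-9,-5) top-left  bias=+0
  edge (1, 3)→(18, 10): d=(17,7) right/bottom  bias=-1
    (0,1)@(1, 3): e=[22,0,0] → .  [on edge]
    (2,2)@(5, 5): e=[14,2,6] → X
    (3,2)@(7, 5): e=[18,12,-8] → .
    (2,3)@(5, 7): e=[-2,-16,40] → .
    (4,3)@(9, 7): e=[6,4,12] → X
    (5,3)@(11, 7): e=[10,14,-2] → .
    (4,4)@(9, 9): e=[-10,-14,46] → .
    (7,4)@(15, 9): e=[2,16,4] → X
    (8,4)@(17, 9): e=[6,26,-10] → .
    (7,5)@(15, 11): e=[-14,-2,38] → .
  covered (3 px):
    . . . . . . . . . . . .
    . . . . . . . . . . . .
    . . X . . . . . . . . .
    . . . . X . . . . . . .
    . . . . . . . X . . . .
    . . . . . . . . . . . .
T1:
  2·area = 32  (B↔C swapped to make it positive)
  edge (8, 6)→(8, 2): d=(0,-4) top-left  bias=+0
  edge (8, 2)→(16, 11): d=(8,9) right/bottom  bias=-1
  edge (16, 11)→(8, 6): d=(-8,-5) top-left  bias=+0
    (4,2)@(9, 5): e=[4,15,13] → X
    (5,2)@(11, 5): e=[12,-3,23] → .
    (4,3)@(9, 7): e=[4,31,-3] → .
    (5,3)@(11, 7): e=[12,13,7] → X
    (6,3)@(13, 7): e=[20,-5,17] → .
    (5,4)@(11, 9): e=[12,29,-9] → .
    (6,4)@(13, 9): e=[20,11,1] → X
    (7,4)@(15, 9): e=[28,-7,11] → .
    (6,5)@(13, 11): e=[20,27,-15] → .
  covered (3 px):
    . . . . . . . . . . . .
    . . . . . . . . . . . .
    . . . . X . . . . . . .
    . . . . . X . . . . . .
    . . . . . . X . . . . .
    . . . . . . . . . . . .
T2:
  2·area = 56
  edge (0, 2)→(20, 4): d=(20,2) right/bottom  bias=-1
  edge (20, 4)→(12, 6): d=(-8,2) right/bottom  bias=-1
  edge (12, 6)→(0, 2): d=(-12,-4) top-left  bias=+0
    (1,1)@(3, 3): e=[14,42,0] → X  [on edge]
    (2,1)@(5, 3): e=[10,38,8] → X
    (3,1)@(7, 3): e=[6,34,16] → X
    (4,1)@(9, 3): e=[2,30,24] → X
    (5,1)@(11, 3): e=[-2,26,32] → .
    (1,2)@(3, 5): e=[54,26,-24] → .
    (2,2)@(5, 5): e=[50,22,-16] → .
    (3,2)@(7, 5): e=[46,18,-8] → .
    (4,2)@(9, 5): e=[42,14,0] → X  [on edge]
    (5,2)@(11, 5): e=[38,10,8] → X
    (6,2)@(13, 5): e=[34,6,16] → X
    (7,2)@(15, 5): e=[30,2,24] → X
    (7,3)@(15, 7): e=[70,-14,0] → .  [on edge]
    (10,4)@(21, 9): e=[98,-42,0] → .  [on edge]
  covered (8 px):
    . . . . . . . . . . . .
    . X X X X . . . . . . .
    . . . . X X X X . . . .
    . . . . . . . . . . . .
    . . . . . . . . . . . .
    . . . . . . . . . . . .
T3:
  2·area = 80  (B↔C swapped to make it positive)
  edge (12, 8)→(8, 2): d=(-4,-6) top-left  bias=+0
  edge (8, 2)→(22, 3): d=(14,1) right/bottom  bias=-1
  edge (22, 3)→(12, 8): d=(-10,5) right/bottom  bias=-1
    (4,1)@(9, 3): e=[2,13,65] → X
    (5,1)@(11, 3): e=[14,11,55] → X
    (6,1)@(13, 3): e=[26,9,45] → X
    (7,1)@(15, 3): e=[38,7,35] → X
    (8,1)@(17, 3): e=[50,5,25] → X
    (9,1)@(19, 3): e=[62,3,15] → X
    (10,1)@(21, 3): e=[74,1,5] → X
    (11,1)@(23, 3): e=[86,-1,-5] → .
    (4,2)@(9, 5): e=[-6,41,45] → .
    (5,2)@(11, 5): e=[6,39,35] → X
    (9,2)@(19, 5): e=[54,31,-5] → .
    (10,2)@(21, 5): e=[66,29,-15] → .
  covered (12 px):
    . . . . . . . . . . . .
    . . . . X X X X X X X .
    . . . . . X X X X . . .
    . . . . . . X . . . . .
    . . . . . . . . . . . .
    . . . . . . . . . . . .

Answer: "outside"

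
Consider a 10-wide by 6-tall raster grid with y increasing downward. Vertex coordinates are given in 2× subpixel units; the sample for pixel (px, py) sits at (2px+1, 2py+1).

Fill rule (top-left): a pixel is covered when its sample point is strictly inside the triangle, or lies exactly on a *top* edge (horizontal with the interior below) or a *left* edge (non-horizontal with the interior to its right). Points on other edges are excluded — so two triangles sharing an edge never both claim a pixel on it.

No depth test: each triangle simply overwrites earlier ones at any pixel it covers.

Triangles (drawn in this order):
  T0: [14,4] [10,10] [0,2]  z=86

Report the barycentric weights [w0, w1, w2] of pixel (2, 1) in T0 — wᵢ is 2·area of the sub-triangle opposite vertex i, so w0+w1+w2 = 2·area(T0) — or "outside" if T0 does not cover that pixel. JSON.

T0:
  2·area = 92
  edge (14, 4)→(10, 10): d=(-4,6) right/bottom  bias=-1
  edge (10, 10)→(0, 2): d=(-10,-8) top-left  bias=+0
  edge (0, 2)→(14, 4): d=(14,2) right/bottom  bias=-1
    (1,1)@(3, 3): e=[70,14,8] → X
    (2,1)@(5, 3): e=[58,30,4] → X
    (3,1)@(7, 3): e=[46,46,0] → .  [on edge]
    (1,2)@(3, 5): e=[62,-6,36] → .
    (2,2)@(5, 5): e=[50,10,32] → X
    (3,2)@(7, 5): e=[38,26,28] → X
    (4,2)@(9, 5): e=[26,42,24] → X
    (5,2)@(11, 5): e=[14,58,20] → X
    (6,2)@(13, 5): e=[2,74,16] → X
    (7,2)@(15, 5): e=[-10,90,12] → .
    (2,3)@(5, 7): e=[42,-10,60] → .
    (3,3)@(7, 7): e=[30,6,56] → X
  covered (11 px):
    . . . . . . . . . .
    . X X . . . . . . .
    . . X X X X X . . .
    . . . X X X . . . .
    . . . . X . . . . .
    . . . . . . . . . .

Answer: [30,4,58]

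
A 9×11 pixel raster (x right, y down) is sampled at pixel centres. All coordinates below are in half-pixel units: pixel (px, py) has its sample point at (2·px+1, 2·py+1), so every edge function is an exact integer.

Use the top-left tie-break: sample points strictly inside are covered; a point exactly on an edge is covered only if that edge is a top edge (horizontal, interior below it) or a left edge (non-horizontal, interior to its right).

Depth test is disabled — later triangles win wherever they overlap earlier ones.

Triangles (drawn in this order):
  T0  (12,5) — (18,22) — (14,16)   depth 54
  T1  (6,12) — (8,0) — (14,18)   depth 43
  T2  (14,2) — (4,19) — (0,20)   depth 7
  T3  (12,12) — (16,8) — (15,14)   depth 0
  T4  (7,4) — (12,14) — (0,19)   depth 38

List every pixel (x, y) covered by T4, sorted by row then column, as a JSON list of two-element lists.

T0:
  2·area = 32
  edge (12, 5)→(18, 22): d=(6,17) right/bottom  bias=-1
  edge (18, 22)→(14, 16): d=(-4,-6) top-left  bias=+0
  edge (14, 16)→(12, 5): d=(-2,-11) top-left  bias=+0
    (6,4)@(13, 9): e=[7,22,3] → X
    (7,4)@(15, 9): e=[-27,34,25] → .
    (6,5)@(13, 11): e=[19,14,-1] → .
    (7,7)@(15, 15): e=[9,10,13] → X
    (8,7)@(17, 15): e=[-25,22,35] → .
    (7,8)@(15, 17): e=[21,2,9] → X
    (8,8)@(17, 17): e=[-13,14,31] → .
    (7,9)@(15, 19): e=[33,-6,5] → .
  covered (3 px):
    . . . . . . . . .
    . . . . . . . . .
    . . . . . . . . .
    . . . . . . . . .
    . . . . . . X . .
    . . . . . . . . .
    . . . . . . . . .
    . . . . . . . X .
    . . . . . . . X .
    . . . . . . . . .
    . . . . . . . . .
T1:
  2·area = 108
  edge (6, 12)→(8, 0): d=(2,-12) top-left  bias=+0
  edge (8, 0)→(14, 18): d=(6,18) right/bottom  bias=-1
  edge (14, 18)→(6, 12): d=(-8,-6) top-left  bias=+0
    (4,1)@(9, 3): e=[18,0,90] → .  [on edge]
    (4,2)@(9, 5): e=[22,12,74] → X
    (5,2)@(11, 5): e=[46,-24,86] → .
    (3,3)@(7, 7): e=[2,60,46] → X
    (5,3)@(11, 7): e=[50,-12,70] → .
    (3,4)@(7, 9): e=[6,72,30] → X
    (5,4)@(11, 9): e=[54,0,54] → .  [on edge]
    (3,5)@(7, 11): e=[10,84,14] → X
    (5,5)@(11, 11): e=[58,12,38] → X
    (6,5)@(13, 11): e=[82,-24,50] → .
    (3,6)@(7, 13): e=[14,96,-2] → .
    (4,6)@(9, 13): e=[38,60,10] → X
    (6,7)@(13, 15): e=[90,0,18] → .  [on edge]
    (7,10)@(15, 21): e=[126,0,-18] → .  [on edge]
  covered (12 px):
    . . . . . . . . .
    . . . . . . . . .
    . . . . X . . . .
    . . . X X . . . .
    . . . X X . . . .
    . . . X X X . . .
    . . . . X X . . .
    . . . . . X . . .
    . . . . . . X . .
    . . . . . . . . .
    . . . . . . . . .
T2:
  2·area = 58
  edge (14, 2)→(4, 19): d=(-10,17) right/bottom  bias=-1
  edge (4, 19)→(0, 20): d=(-4,1) right/bottom  bias=-1
  edge (0, 20)→(14, 2): d=(14,-18) top-left  bias=+0
    (5,3)@(11, 7): e=[1,41,16] → X
    (6,3)@(13, 7): e=[-33,39,52] → .
    (4,4)@(9, 9): e=[15,35,8] → X
    (5,4)@(11, 9): e=[-19,33,44] → .
    (3,5)@(7, 11): e=[29,29,0] → X  [on edge]
    (4,5)@(9, 11): e=[-5,27,36] → .
    (3,6)@(7, 13): e=[9,21,28] → X
    (4,6)@(9, 13): e=[-25,19,64] → .
    (2,7)@(5, 15): e=[23,15,20] → X
    (3,7)@(7, 15): e=[-11,13,56] → .
    (1,8)@(3, 17): e=[37,9,12] → X
    (3,8)@(7, 17): e=[-31,5,84] → .
  covered (9 px):
    . . . . . . . . .
    . . . . . . . . .
    . . . . . . . . .
    . . . . . X . . .
    . . . . X . . . .
    . . . X . . . . .
    . . . X . . . . .
    . . X . . . . . .
    . X X . . . . . .
    X X . . . . . . .
    . . . . . . . . .
T3:
  2·area = 20
  edge (12, 12)→(16, 8): d=(4,-4) top-left  bias=+0
  edge (16, 8)→(15, 14): d=(-1,6) right/bottom  bias=-1
  edge (15, 14)→(12, 12): d=(-3,-2) top-left  bias=+0
    (8,3)@(17, 7): e=[0,-5,25] → .  [on edge]
    (7,4)@(15, 9): e=[0,5,15] → X  [on edge]
    (8,4)@(17, 9): e=[8,-7,19] → .
    (6,5)@(13, 11): e=[0,15,5] → X  [on edge]
    (8,5)@(17, 11): e=[16,-9,13] → .
    (5,6)@(11, 13): e=[0,25,-5] → .  [on edge]
    (6,6)@(13, 13): e=[8,13,-1] → .
    (7,6)@(15, 13): e=[16,1,3] → X
    (8,6)@(17, 13): e=[24,-11,7] → .
    (4,7)@(9, 15): e=[0,35,-15] → .  [on edge]
    (7,7)@(15, 15): e=[24,-1,-3] → .
    (3,8)@(7, 17): e=[0,45,-25] → .  [on edge]
    (2,9)@(5, 19): e=[0,55,-35] → .  [on edge]
    (1,10)@(3, 21): e=[0,65,-45] → .  [on edge]
  covered (4 px):
    . . . . . . . . .
    . . . . . . . . .
    . . . . . . . . .
    . . . . . . . . .
    . . . . . . . X .
    . . . . . . X X .
    . . . . . . . X .
    . . . . . . . . .
    . . . . . . . . .
    . . . . . . . . .
    . . . . . . . . .
T4:
  2·area = 145
  edge (7, 4)→(12, 14): d=(5,10) right/bottom  bias=-1
  edge (12, 14)→(0, 19): d=(-12,5) right/bottom  bias=-1
  edge (0, 19)→(7, 4): d=(7,-15) top-left  bias=+0
    (3,2)@(7, 5): e=[5,133,7] → X
    (4,2)@(9, 5): e=[-15,123,37] → .
    (3,3)@(7, 7): e=[15,109,21] → X
    (4,3)@(9, 7): e=[-5,99,51] → .
    (2,4)@(5, 9): e=[45,95,5] → X
    (4,4)@(9, 9): e=[5,75,65] → X
    (5,4)@(11, 9): e=[-15,65,95] → .
    (2,5)@(5, 11): e=[55,71,19] → X
    (5,5)@(11, 11): e=[-5,41,109] → .
    (1,6)@(3, 13): e=[85,57,3] → X
    (5,6)@(11, 13): e=[5,17,123] → X
    (6,6)@(13, 13): e=[-15,7,153] → .
  covered (19 px):
    . . . . . . . . .
    . . . . . . . . .
    . . . X . . . . .
    . . . X . . . . .
    . . X X X . . . .
    . . X X X . . . .
    . X X X X X . . .
    . X X X X . . . .
    X X . . . . . . .
    . . . . . . . . .
    . . . . . . . . .

Result: [[3,2],[3,3],[2,4],[3,4],[4,4],[2,5],[3,5],[4,5],[1,6],[2,6],[3,6],[4,6],[5,6],[1,7],[2,7],[3,7],[4,7],[0,8],[1,8]]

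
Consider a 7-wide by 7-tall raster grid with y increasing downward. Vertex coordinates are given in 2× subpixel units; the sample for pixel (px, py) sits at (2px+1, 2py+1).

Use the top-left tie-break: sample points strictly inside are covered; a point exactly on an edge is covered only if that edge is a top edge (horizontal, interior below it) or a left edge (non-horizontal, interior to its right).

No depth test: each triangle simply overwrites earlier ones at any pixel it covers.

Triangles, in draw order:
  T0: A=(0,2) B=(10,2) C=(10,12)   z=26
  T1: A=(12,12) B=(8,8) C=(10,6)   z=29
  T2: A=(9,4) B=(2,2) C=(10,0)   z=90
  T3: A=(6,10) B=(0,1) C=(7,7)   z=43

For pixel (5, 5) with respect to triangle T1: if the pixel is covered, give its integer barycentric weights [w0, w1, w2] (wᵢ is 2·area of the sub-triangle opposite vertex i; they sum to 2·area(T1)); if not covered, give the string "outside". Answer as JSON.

T0:
  2·area = 100
  edge (0, 2)→(10, 2): d=(10,0) top-left  bias=+0
  edge (10, 2)→(10, 12): d=(0,10) right/bottom  bias=-1
  edge (10, 12)→(0, 2): d=(-10,-10) top-left  bias=+0
    (0,1)@(1, 3): e=[10,90,0] → X  [on edge]
    (1,1)@(3, 3): e=[10,70,20] → X
    (2,1)@(5, 3): e=[10,50,40] → X
    (3,1)@(7, 3): e=[10,30,60] → X
    (4,1)@(9, 3): e=[10,10,80] → X
    (5,1)@(11, 3): e=[10,-10,100] → .
    (0,2)@(1, 5): e=[30,90,-20] → .
    (1,2)@(3, 5): e=[30,70,0] → X  [on edge]
    (5,2)@(11, 5): e=[30,-10,80] → .
    (1,3)@(3, 7): e=[50,70,-20] → .
    (2,3)@(5, 7): e=[50,50,0] → X  [on edge]
    (5,3)@(11, 7): e=[50,-10,60] → .
    (3,4)@(7, 9): e=[70,30,0] → X  [on edge]
    (4,5)@(9, 11): e=[90,10,0] → X  [on edge]
    (5,6)@(11, 13): e=[110,-10,0] → .  [on edge]
  covered (15 px):
    . . . . . . .
    X X X X X . .
    . X X X X . .
    . . X X X . .
    . . . X X . .
    . . . . X . .
    . . . . . . .
T1:
  2·area = 16
  edge (12, 12)→(8, 8): d=(-4,-4) top-left  bias=+0
  edge (8, 8)→(10, 6): d=(2,-2) top-left  bias=+0
  edge (10, 6)→(12, 12): d=(2,6) right/bottom  bias=-1
    (0,0)@(1, 1): e=[0,-28,44] → .  [on edge]
    (1,1)@(3, 3): e=[0,-20,36] → .  [on edge]
    (4,1)@(9, 3): e=[24,-8,0] → .  [on edge]
    (6,1)@(13, 3): e=[40,0,-24] → .  [on edge]
    (2,2)@(5, 5): e=[0,-12,28] → .  [on edge]
    (5,2)@(11, 5): e=[24,0,-8] → .  [on edge]
    (3,3)@(7, 7): e=[0,-4,20] → .  [on edge]
    (4,3)@(9, 7): e=[8,0,8] → X  [on edge]
    (5,3)@(11, 7): e=[16,4,-4] → .
    (3,4)@(7, 9): e=[-8,0,24] → .  [on edge]
    (4,4)@(9, 9): e=[0,4,12] → X  [on edge]
    (5,4)@(11, 9): e=[8,8,0] → .  [on edge]
    (2,5)@(5, 11): e=[-24,0,40] → .  [on edge]
    (5,5)@(11, 11): e=[0,12,4] → X  [on edge]
    (1,6)@(3, 13): e=[-40,0,56] → .  [on edge]
    (6,6)@(13, 13): e=[0,20,-4] → .  [on edge]
  covered (3 px):
    . . . . . . .
    . . . . . . .
    . . . . . . .
    . . . . X . .
    . . . . X . .
    . . . . . X .
    . . . . . . .
T2:
  2·area = 30
  edge (9, 4)→(2, 2): d=(-7,-2) top-left  bias=+0
  edge (2, 2)→(10, 0): d=(8,-2) top-left  bias=+0
  edge (10, 0)→(9, 4): d=(-1,4) right/bottom  bias=-1
    (3,0)@(7, 1): e=[17,2,11] → X
    (4,0)@(9, 1): e=[21,6,3] → X
    (5,0)@(11, 1): e=[25,10,-5] → .
    (3,1)@(7, 3): e=[3,18,9] → X
    (5,1)@(11, 3): e=[11,26,-7] → .
    (3,2)@(7, 5): e=[-11,34,7] → .
    (4,2)@(9, 5): e=[-7,38,-1] → .
  covered (4 px):
    . . . X X . .
    . . . X X . .
    . . . . . . .
    . . . . . . .
    . . . . . . .
    . . . . . . .
    . . . . . . .
T3:
  2·area = 27
  edge (6, 10)→(0, 1): d=(-6,-9) top-left  bias=+0
  edge (0, 1)→(7, 7): d=(7,6) right/bottom  bias=-1
  edge (7, 7)→(6, 10): d=(-1,3) right/bottom  bias=-1
    (4,0)@(9, 1): e=[81,-54,0] → .  [on edge]
    (1,2)@(3, 5): e=[3,10,14] → X
    (2,2)@(5, 5): e=[21,-2,8] → .
    (1,3)@(3, 7): e=[-9,24,12] → .
    (2,3)@(5, 7): e=[9,12,6] → X
    (3,3)@(7, 7): e=[27,0,0] → .  [on edge]
    (2,4)@(5, 9): e=[-3,26,4] → .
    (2,6)@(5, 13): e=[-27,54,0] → .  [on edge]
  covered (2 px):
    . . . . . . .
    . . . . . . .
    . X . . . . .
    . . X . . . .
    . . . . . . .
    . . . . . . .
    . . . . . . .

Final: [12,4,0]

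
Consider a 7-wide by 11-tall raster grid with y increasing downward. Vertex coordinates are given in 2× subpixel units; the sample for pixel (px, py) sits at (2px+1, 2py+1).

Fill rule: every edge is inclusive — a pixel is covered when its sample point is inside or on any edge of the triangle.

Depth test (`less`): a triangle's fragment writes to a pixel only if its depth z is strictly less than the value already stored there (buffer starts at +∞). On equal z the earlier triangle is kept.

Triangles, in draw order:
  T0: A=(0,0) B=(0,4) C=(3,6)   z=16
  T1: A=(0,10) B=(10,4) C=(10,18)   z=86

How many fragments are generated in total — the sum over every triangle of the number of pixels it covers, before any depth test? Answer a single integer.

T0:
  2·area = 12  (B↔C swapped to make it positive)
  edge (0, 0)→(3, 6): d=(3,6) inclusive
  edge (3, 6)→(0, 4): d=(-3,-2) inclusive
  edge (0, 4)→(0, 0): d=(0,-4) inclusive
    (0,1)@(1, 3): e=[3,5,4] → #
    (1,1)@(3, 3): e=[-9,9,12] → ·
    (0,2)@(1, 5): e=[9,-1,4] → ·
  covered (1 px):
    · · · · · · ·
    # · · · · · ·
    · · · · · · ·
    · · · · · · ·
    · · · · · · ·
    · · · · · · ·
    · · · · · · ·
    · · · · · · ·
    · · · · · · ·
    · · · · · · ·
    · · · · · · ·
T1:
  2·area = 140
  edge (0, 10)→(10, 4): d=(10,-6) inclusive
  edge (10, 4)→(10, 18): d=(0,14) inclusive
  edge (10, 18)→(0, 10): d=(-10,-8) inclusive
    (4,2)@(9, 5): e=[4,14,122] → #
    (5,2)@(11, 5): e=[16,-14,138] → ·
    (2,3)@(5, 7): e=[0,70,70] → #  [on edge]
    (3,3)@(7, 7): e=[12,42,86] → #
    (5,3)@(11, 7): e=[36,-14,118] → ·
    (1,4)@(3, 9): e=[8,98,34] → #
    (5,4)@(11, 9): e=[56,-14,98] → ·
    (1,5)@(3, 11): e=[28,98,14] → #
    (5,5)@(11, 11): e=[76,-14,78] → ·
    (1,6)@(3, 13): e=[48,98,-6] → ·
    (2,6)@(5, 13): e=[60,70,10] → #
    (5,6)@(11, 13): e=[96,-14,58] → ·
  covered (18 px):
    · · · · · · ·
    · · · · · · ·
    · · · · # · ·
    · · # # # · ·
    · # # # # · ·
    · # # # # · ·
    · · # # # · ·
    · · · # # · ·
    · · · · # · ·
    · · · · · · ·
    · · · · · · ·

Answer: 19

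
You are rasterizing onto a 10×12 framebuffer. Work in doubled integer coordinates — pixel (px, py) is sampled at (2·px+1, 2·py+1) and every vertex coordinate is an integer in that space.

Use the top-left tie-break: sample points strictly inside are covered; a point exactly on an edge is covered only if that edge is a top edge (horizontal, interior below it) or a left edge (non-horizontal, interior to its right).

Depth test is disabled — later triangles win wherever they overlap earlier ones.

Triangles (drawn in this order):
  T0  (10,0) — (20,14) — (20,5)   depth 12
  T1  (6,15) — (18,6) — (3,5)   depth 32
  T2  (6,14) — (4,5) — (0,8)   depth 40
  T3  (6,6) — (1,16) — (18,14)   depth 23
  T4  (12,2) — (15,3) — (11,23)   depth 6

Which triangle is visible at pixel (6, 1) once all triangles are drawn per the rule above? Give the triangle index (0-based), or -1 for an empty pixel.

T0:
  2·area = 90  (B↔C swapped to make it positive)
  edge (10, 0)→(20, 5): d=(10,5) right/bottom  bias=-1
  edge (20, 5)→(20, 14): d=(0,9) right/bottom  bias=-1
  edge (20, 14)→(10, 0): d=(-10,-14) top-left  bias=+0
    (5,0)@(11, 1): e=[5,81,4] → X
    (6,0)@(13, 1): e=[-5,63,32] → .
    (5,1)@(11, 3): e=[25,81,-16] → .
    (6,1)@(13, 3): e=[15,63,12] → X
    (7,1)@(15, 3): e=[5,45,40] → X
    (8,1)@(17, 3): e=[-5,27,68] → .
    (6,2)@(13, 5): e=[35,63,-8] → .
    (7,2)@(15, 5): e=[25,45,20] → X
    (8,2)@(17, 5): e=[15,27,48] → X
    (9,2)@(19, 5): e=[5,9,76] → X
    (7,3)@(15, 7): e=[45,45,0] → X  [on edge]
    (7,4)@(15, 9): e=[65,45,-20] → .
  covered (12 px):
    . . . . . X . . . .
    . . . . . . X X . .
    . . . . . . . X X X
    . . . . . . . X X X
    . . . . . . . . X X
    . . . . . . . . . X
    . . . . . . . . . .
    . . . . . . . . . .
    . . . . . . . . . .
    . . . . . . . . . .
    . . . . . . . . . .
    . . . . . . . . . .
T1:
  2·area = 147  (B↔C swapped to make it positive)
  edge (6, 15)→(3, 5): d=(-3,-10) top-left  bias=+0
  edge (3, 5)→(18, 6): d=(15,1) right/bottom  bias=-1
  edge (18, 6)→(6, 15): d=(-12,9) right/bottom  bias=-1
    (1,2)@(3, 5): e=[0,0,147] → .  [on edge]
    (2,3)@(5, 7): e=[14,28,105] → X
    (3,3)@(7, 7): e=[34,26,87] → X
    (4,3)@(9, 7): e=[54,24,69] → X
    (5,3)@(11, 7): e=[74,22,51] → X
    (6,3)@(13, 7): e=[94,20,33] → X
    (7,3)@(15, 7): e=[114,18,15] → X
    (8,3)@(17, 7): e=[134,16,-3] → .
    (2,4)@(5, 9): e=[8,58,81] → X
    (7,4)@(15, 9): e=[108,48,-9] → .
    (2,5)@(5, 11): e=[2,88,57] → X
    (6,5)@(13, 11): e=[82,80,-15] → .
  covered (16 px):
    . . . . . . . . . .
    . . . . . . . . . .
    . . . . . . . . . .
    . . X X X X X X . .
    . . X X X X X . . .
    . . X X X X . . . .
    . . . X . . . . . .
    . . . . . . . . . .
    . . . . . . . . . .
    . . . . . . . . . .
    . . . . . . . . . .
    . . . . . . . . . .
T2:
  2·area = 42  (B↔C swapped to make it positive)
  edge (6, 14)→(0, 8): d=(-6,-6) top-left  bias=+0
  edge (0, 8)→(4, 5): d=(4,-3) top-left  bias=+0
  edge (4, 5)→(6, 14): d=(2,9) right/bottom  bias=-1
    (1,3)@(3, 7): e=[24,5,13] → X
    (2,3)@(5, 7): e=[36,11,-5] → .
    (0,4)@(1, 9): e=[0,7,35] → X  [on edge]
    (2,4)@(5, 9): e=[24,19,-1] → .
    (0,5)@(1, 11): e=[-12,15,39] → .
    (1,5)@(3, 11): e=[0,21,21] → X  [on edge]
    (2,5)@(5, 11): e=[12,27,3] → X
    (3,5)@(7, 11): e=[24,33,-15] → .
    (1,6)@(3, 13): e=[-12,29,25] → .
    (2,6)@(5, 13): e=[0,35,7] → X  [on edge]
    (3,6)@(7, 13): e=[12,41,-11] → .
    (2,7)@(5, 15): e=[-12,43,11] → .
    (3,7)@(7, 15): e=[0,49,-7] → .  [on edge]
    (4,8)@(9, 17): e=[0,63,-21] → .  [on edge]
    (5,9)@(11, 19): e=[0,77,-35] → .  [on edge]
    (6,10)@(13, 21): e=[0,91,-49] → .  [on edge]
    (7,11)@(15, 23): e=[0,105,-63] → .  [on edge]
  covered (6 px):
    . . . . . . . . . .
    . . . . . . . . . .
    . . . . . . . . . .
    . X . . . . . . . .
    X X . . . . . . . .
    . X X . . . . . . .
    . . X . . . . . . .
    . . . . . . . . . .
    . . . . . . . . . .
    . . . . . . . . . .
    . . . . . . . . . .
    . . . . . . . . . .
T3:
  2·area = 160  (B↔C swapped to make it positive)
  edge (6, 6)→(18, 14): d=(12,8) right/bottom  bias=-1
  edge (18, 14)→(1, 16): d=(-17,2) right/bottom  bias=-1
  edge (1, 16)→(6, 6): d=(5,-10) top-left  bias=+0
    (3,3)@(7, 7): e=[4,141,15] → X
    (4,3)@(9, 7): e=[-12,137,35] → .
    (2,4)@(5, 9): e=[44,111,5] → X
    (4,4)@(9, 9): e=[12,103,45] → X
    (5,4)@(11, 9): e=[-4,99,65] → .
    (2,5)@(5, 11): e=[68,77,15] → X
    (5,5)@(11, 11): e=[20,65,75] → X
    (6,5)@(13, 11): e=[4,61,95] → X
    (7,5)@(15, 11): e=[-12,57,115] → .
    (1,6)@(3, 13): e=[108,47,5] → X
    (7,6)@(15, 13): e=[12,23,125] → X
    (8,6)@(17, 13): e=[-4,19,145] → .
  covered (20 px):
    . . . . . . . . . .
    . . . . . . . . . .
    . . . . . . . . . .
    . . . X . . . . . .
    . . X X X . . . . .
    . . X X X X X . . .
    . X X X X X X X . .
    . X X X X . . . . .
    . . . . . . . . . .
    . . . . . . . . . .
    . . . . . . . . . .
    . . . . . . . . . .
T4:
  2·area = 64
  edge (12, 2)→(15, 3): d=(3,1) right/bottom  bias=-1
  edge (15, 3)→(11, 23): d=(-4,20) right/bottom  bias=-1
  edge (11, 23)→(12, 2): d=(1,-21) top-left  bias=+0
    (4,0)@(9, 1): e=[0,128,-64] → .  [on edge]
    (6,1)@(13, 3): e=[2,40,22] → X
    (7,1)@(15, 3): e=[0,0,64] → .  [on edge]
    (6,2)@(13, 5): e=[8,32,24] → X
    (7,2)@(15, 5): e=[6,-8,66] → .
    (6,3)@(13, 7): e=[14,24,26] → X
    (7,3)@(15, 7): e=[12,-16,68] → .
    (6,4)@(13, 9): e=[20,16,28] → X
    (7,4)@(15, 9): e=[18,-24,70] → .
    (6,5)@(13, 11): e=[26,8,30] → X
    (7,5)@(15, 11): e=[24,-32,72] → .
    (6,6)@(13, 13): e=[32,0,32] → .  [on edge]
    (5,11)@(11, 23): e=[64,0,0] → .  [on edge]
  covered (5 px):
    . . . . . . . . . .
    . . . . . . X . . .
    . . . . . . X . . .
    . . . . . . X . . .
    . . . . . . X . . .
    . . . . . . X . . .
    . . . . . . . . . .
    . . . . . . . . . .
    . . . . . . . . . .
    . . . . . . . . . .
    . . . . . . . . . .
    . . . . . . . . . .

Z-buffer (winner per pixel, '.' = empty):
  . . . . . 0 . . . .
  . . . . . . 4 0 . .
  . . . . . . 4 0 0 0
  . 2 1 3 1 1 4 1 0 0
  2 2 3 3 3 1 4 . 0 0
  . 2 3 3 3 3 4 . . 0
  . 3 3 3 3 3 3 3 . .
  . 3 3 3 3 . . . . .
  . . . . . . . . . .
  . . . . . . . . . .
  . . . . . . . . . .
  . . . . . . . . . .

Answer: 4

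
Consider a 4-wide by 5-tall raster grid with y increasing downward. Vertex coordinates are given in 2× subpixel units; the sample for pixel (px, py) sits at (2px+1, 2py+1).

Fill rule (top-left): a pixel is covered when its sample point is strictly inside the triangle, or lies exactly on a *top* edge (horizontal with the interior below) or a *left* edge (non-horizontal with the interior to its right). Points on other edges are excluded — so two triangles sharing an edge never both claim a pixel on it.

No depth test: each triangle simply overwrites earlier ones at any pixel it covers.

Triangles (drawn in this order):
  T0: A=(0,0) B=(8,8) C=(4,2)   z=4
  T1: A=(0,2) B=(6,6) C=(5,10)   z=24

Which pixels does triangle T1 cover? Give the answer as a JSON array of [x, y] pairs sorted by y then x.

T0:
  2·area = 16  (B↔C swapped to make it positive)
  edge (0, 0)→(4, 2): d=(4,2) right/bottom  bias=-1
  edge (4, 2)→(8, 8): d=(4,6) right/bottom  bias=-1
  edge (8, 8)→(0, 0): d=(-8,-8) top-left  bias=+0
    (0,0)@(1, 1): e=[2,14,0] → █  [on edge]
    (1,0)@(3, 1): e=[-2,2,16] → ·
    (0,1)@(1, 3): e=[10,22,-16] → ·
    (1,1)@(3, 3): e=[6,10,0] → █  [on edge]
    (2,1)@(5, 3): e=[2,-2,16] → ·
    (1,2)@(3, 5): e=[14,18,-16] → ·
    (2,2)@(5, 5): e=[10,6,0] → █  [on edge]
    (3,2)@(7, 5): e=[6,-6,16] → ·
    (2,3)@(5, 7): e=[18,14,-16] → ·
    (3,3)@(7, 7): e=[14,2,0] → █  [on edge]
    (3,4)@(7, 9): e=[22,10,-16] → ·
  covered (4 px):
    █ · · ·
    · █ · ·
    · · █ ·
    · · · █
    · · · ·
T1:
  2·area = 28
  edge (0, 2)→(6, 6): d=(6,4) right/bottom  bias=-1
  edge (6, 6)→(5, 10): d=(-1,4) right/bottom  bias=-1
  edge (5, 10)→(0, 2): d=(-5,-8) top-left  bias=+0
    (0,1)@(1, 3): e=[2,23,3] → █
    (1,1)@(3, 3): e=[-6,15,19] → ·
    (0,2)@(1, 5): e=[14,21,-7] → ·
    (1,2)@(3, 5): e=[6,13,9] → █
    (2,2)@(5, 5): e=[-2,5,25] → ·
    (1,3)@(3, 7): e=[18,11,-1] → ·
    (2,3)@(5, 7): e=[10,3,15] → █
    (3,3)@(7, 7): e=[2,-5,31] → ·
    (2,4)@(5, 9): e=[22,1,5] → █
    (3,4)@(7, 9): e=[14,-7,21] → ·
  covered (4 px):
    · · · ·
    █ · · ·
    · █ · ·
    · · █ ·
    · · █ ·

Result: [[0,1],[1,2],[2,3],[2,4]]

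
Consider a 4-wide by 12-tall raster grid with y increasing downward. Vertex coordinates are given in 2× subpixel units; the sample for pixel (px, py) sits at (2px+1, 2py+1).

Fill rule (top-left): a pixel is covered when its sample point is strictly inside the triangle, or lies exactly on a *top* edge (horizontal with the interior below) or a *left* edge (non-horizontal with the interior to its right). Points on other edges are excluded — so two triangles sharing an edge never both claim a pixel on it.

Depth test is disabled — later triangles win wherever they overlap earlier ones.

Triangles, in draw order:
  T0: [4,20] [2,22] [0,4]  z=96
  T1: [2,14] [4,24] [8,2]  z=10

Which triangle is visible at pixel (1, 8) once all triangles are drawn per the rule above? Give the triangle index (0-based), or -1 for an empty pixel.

T0:
  2·area = 40
  edge (4, 20)→(2, 22): d=(-2,2) right/bottom  bias=-1
  edge (2, 22)→(0, 4): d=(-2,-18) top-left  bias=+0
  edge (0, 4)→(4, 20): d=(4,16) right/bottom  bias=-1
    (0,4)@(1, 9): e=[28,8,4] → #
    (1,4)@(3, 9): e=[24,44,-28] → ·
    (0,5)@(1, 11): e=[24,4,12] → #
    (1,5)@(3, 11): e=[20,40,-20] → ·
    (0,6)@(1, 13): e=[20,0,20] → #  [on edge]
    (1,6)@(3, 13): e=[16,36,-12] → ·
    (0,7)@(1, 15): e=[16,-4,28] → ·
    (1,8)@(3, 17): e=[8,28,4] → #
    (2,8)@(5, 17): e=[4,64,-28] → ·
    (3,8)@(7, 17): e=[0,100,-60] → ·  [on edge]
    (1,9)@(3, 19): e=[4,24,12] → #
    (2,9)@(5, 19): e=[0,60,-20] → ·  [on edge]
    (1,10)@(3, 21): e=[0,20,20] → ·  [on edge]
    (0,11)@(1, 23): e=[0,-20,60] → ·  [on edge]
  covered (5 px):
    · · · ·
    · · · ·
    · · · ·
    · · · ·
    # · · ·
    # · · ·
    # · · ·
    · · · ·
    · # · ·
    · # · ·
    · · · ·
    · · · ·
T1:
  2·area = 84  (B↔C swapped to make it positive)
  edge (2, 14)→(8, 2): d=(6,-12) top-left  bias=+0
  edge (8, 2)→(4, 24): d=(-4,22) right/bottom  bias=-1
  edge (4, 24)→(2, 14): d=(-2,-10) top-left  bias=+0
    (3,2)@(7, 5): e=[6,10,68] → #
    (3,3)@(7, 7): e=[18,2,64] → #
    (0,4)@(1, 9): e=[-42,126,0] → ·  [on edge]
    (2,4)@(5, 9): e=[6,38,40] → #
    (3,4)@(7, 9): e=[30,-6,60] → ·
    (2,5)@(5, 11): e=[18,30,36] → #
    (3,5)@(7, 11): e=[42,-14,56] → ·
    (1,6)@(3, 13): e=[6,66,12] → #
    (3,6)@(7, 13): e=[54,-22,52] → ·
    (1,7)@(3, 15): e=[18,58,8] → #
    (3,7)@(7, 15): e=[66,-30,48] → ·
    (1,8)@(3, 17): e=[30,50,4] → #
    (1,9)@(3, 19): e=[42,42,0] → #  [on edge]
  covered (11 px):
    · · · ·
    · · · ·
    · · · #
    · · · #
    · · # ·
    · · # ·
    · # # ·
    · # # ·
    · # # ·
    · # · ·
    · · · ·
    · · · ·

Z-buffer (winner per pixel, '.' = empty):
  . . . .
  . . . .
  . . . 1
  . . . 1
  0 . 1 .
  0 . 1 .
  0 1 1 .
  . 1 1 .
  . 1 1 .
  . 1 . .
  . . . .
  . . . .

Answer: 1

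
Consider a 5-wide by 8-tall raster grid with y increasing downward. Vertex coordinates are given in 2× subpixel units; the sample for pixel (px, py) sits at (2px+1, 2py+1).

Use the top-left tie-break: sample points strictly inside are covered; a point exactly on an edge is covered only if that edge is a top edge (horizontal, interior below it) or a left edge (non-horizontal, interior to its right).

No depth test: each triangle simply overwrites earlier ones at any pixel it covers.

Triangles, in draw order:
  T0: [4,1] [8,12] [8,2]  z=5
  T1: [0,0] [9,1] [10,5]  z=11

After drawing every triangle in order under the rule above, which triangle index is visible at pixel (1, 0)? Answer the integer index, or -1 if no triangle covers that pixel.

T0:
  2·area = 40  (B↔C swapped to make it positive)
  edge (4, 1)→(8, 2): d=(4,1) right/bottom  bias=-1
  edge (8, 2)→(8, 12): d=(0,10) right/bottom  bias=-1
  edge (8, 12)→(4, 1): d=(-4,-11) top-left  bias=+0
    (2,1)@(5, 3): e=[7,30,3] → X
    (3,1)@(7, 3): e=[5,10,25] → X
    (4,1)@(9, 3): e=[3,-10,47] → .
    (2,2)@(5, 5): e=[15,30,-5] → .
    (3,2)@(7, 5): e=[13,10,17] → X
    (4,2)@(9, 5): e=[11,-10,39] → .
    (3,3)@(7, 7): e=[21,10,9] → X
    (4,3)@(9, 7): e=[19,-10,31] → .
    (3,4)@(7, 9): e=[29,10,1] → X
    (4,4)@(9, 9): e=[27,-10,23] → .
    (3,5)@(7, 11): e=[37,10,-7] → .
  covered (5 px):
    . . . . .
    . . X X .
    . . . X .
    . . . X .
    . . . X .
    . . . . .
    . . . . .
    . . . . .
T1:
  2·area = 35
  edge (0, 0)→(9, 1): d=(9,1) right/bottom  bias=-1
  edge (9, 1)→(10, 5): d=(1,4) right/bottom  bias=-1
  edge (10, 5)→(0, 0): d=(-10,-5) top-left  bias=+0
    (1,0)@(3, 1): e=[6,24,5] → X
    (2,0)@(5, 1): e=[4,16,15] → X
    (3,0)@(7, 1): e=[2,8,25] → X
    (4,0)@(9, 1): e=[0,0,35] → .  [on edge]
    (1,1)@(3, 3): e=[24,26,-15] → .
    (2,1)@(5, 3): e=[22,18,-5] → .
    (3,1)@(7, 3): e=[20,10,5] → X
    (4,1)@(9, 3): e=[18,2,15] → X
    (3,2)@(7, 5): e=[38,12,-15] → .
    (4,2)@(9, 5): e=[36,4,-5] → .
  covered (5 px):
    . X X X .
    . . . X X
    . . . . .
    . . . . .
    . . . . .
    . . . . .
    . . . . .
    . . . . .

Z-buffer (winner per pixel, '.' = empty):
  . 1 1 1 .
  . . 0 1 1
  . . . 0 .
  . . . 0 .
  . . . 0 .
  . . . . .
  . . . . .
  . . . . .

Answer: 1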